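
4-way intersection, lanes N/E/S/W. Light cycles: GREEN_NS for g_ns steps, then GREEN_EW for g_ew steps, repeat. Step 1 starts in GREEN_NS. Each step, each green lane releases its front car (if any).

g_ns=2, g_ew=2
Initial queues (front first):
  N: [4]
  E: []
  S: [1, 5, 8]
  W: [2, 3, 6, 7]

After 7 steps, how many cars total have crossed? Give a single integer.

Step 1 [NS]: N:car4-GO,E:wait,S:car1-GO,W:wait | queues: N=0 E=0 S=2 W=4
Step 2 [NS]: N:empty,E:wait,S:car5-GO,W:wait | queues: N=0 E=0 S=1 W=4
Step 3 [EW]: N:wait,E:empty,S:wait,W:car2-GO | queues: N=0 E=0 S=1 W=3
Step 4 [EW]: N:wait,E:empty,S:wait,W:car3-GO | queues: N=0 E=0 S=1 W=2
Step 5 [NS]: N:empty,E:wait,S:car8-GO,W:wait | queues: N=0 E=0 S=0 W=2
Step 6 [NS]: N:empty,E:wait,S:empty,W:wait | queues: N=0 E=0 S=0 W=2
Step 7 [EW]: N:wait,E:empty,S:wait,W:car6-GO | queues: N=0 E=0 S=0 W=1
Cars crossed by step 7: 7

Answer: 7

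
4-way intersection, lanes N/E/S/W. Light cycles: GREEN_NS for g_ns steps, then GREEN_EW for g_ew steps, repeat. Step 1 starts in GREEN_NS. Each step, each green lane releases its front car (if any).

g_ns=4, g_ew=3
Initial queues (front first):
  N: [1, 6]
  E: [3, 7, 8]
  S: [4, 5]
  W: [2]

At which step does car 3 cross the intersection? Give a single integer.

Step 1 [NS]: N:car1-GO,E:wait,S:car4-GO,W:wait | queues: N=1 E=3 S=1 W=1
Step 2 [NS]: N:car6-GO,E:wait,S:car5-GO,W:wait | queues: N=0 E=3 S=0 W=1
Step 3 [NS]: N:empty,E:wait,S:empty,W:wait | queues: N=0 E=3 S=0 W=1
Step 4 [NS]: N:empty,E:wait,S:empty,W:wait | queues: N=0 E=3 S=0 W=1
Step 5 [EW]: N:wait,E:car3-GO,S:wait,W:car2-GO | queues: N=0 E=2 S=0 W=0
Step 6 [EW]: N:wait,E:car7-GO,S:wait,W:empty | queues: N=0 E=1 S=0 W=0
Step 7 [EW]: N:wait,E:car8-GO,S:wait,W:empty | queues: N=0 E=0 S=0 W=0
Car 3 crosses at step 5

5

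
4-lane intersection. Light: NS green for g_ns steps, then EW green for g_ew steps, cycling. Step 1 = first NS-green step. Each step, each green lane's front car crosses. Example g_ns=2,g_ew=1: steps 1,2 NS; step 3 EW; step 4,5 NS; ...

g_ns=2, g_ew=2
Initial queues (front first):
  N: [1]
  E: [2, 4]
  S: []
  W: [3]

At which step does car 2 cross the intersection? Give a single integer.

Step 1 [NS]: N:car1-GO,E:wait,S:empty,W:wait | queues: N=0 E=2 S=0 W=1
Step 2 [NS]: N:empty,E:wait,S:empty,W:wait | queues: N=0 E=2 S=0 W=1
Step 3 [EW]: N:wait,E:car2-GO,S:wait,W:car3-GO | queues: N=0 E=1 S=0 W=0
Step 4 [EW]: N:wait,E:car4-GO,S:wait,W:empty | queues: N=0 E=0 S=0 W=0
Car 2 crosses at step 3

3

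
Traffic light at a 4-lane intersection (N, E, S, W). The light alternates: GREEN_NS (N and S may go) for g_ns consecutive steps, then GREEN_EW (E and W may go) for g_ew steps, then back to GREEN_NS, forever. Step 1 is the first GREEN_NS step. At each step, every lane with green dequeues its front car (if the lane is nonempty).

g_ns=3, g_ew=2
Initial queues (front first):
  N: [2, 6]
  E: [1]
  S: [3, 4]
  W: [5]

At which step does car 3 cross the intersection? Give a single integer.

Step 1 [NS]: N:car2-GO,E:wait,S:car3-GO,W:wait | queues: N=1 E=1 S=1 W=1
Step 2 [NS]: N:car6-GO,E:wait,S:car4-GO,W:wait | queues: N=0 E=1 S=0 W=1
Step 3 [NS]: N:empty,E:wait,S:empty,W:wait | queues: N=0 E=1 S=0 W=1
Step 4 [EW]: N:wait,E:car1-GO,S:wait,W:car5-GO | queues: N=0 E=0 S=0 W=0
Car 3 crosses at step 1

1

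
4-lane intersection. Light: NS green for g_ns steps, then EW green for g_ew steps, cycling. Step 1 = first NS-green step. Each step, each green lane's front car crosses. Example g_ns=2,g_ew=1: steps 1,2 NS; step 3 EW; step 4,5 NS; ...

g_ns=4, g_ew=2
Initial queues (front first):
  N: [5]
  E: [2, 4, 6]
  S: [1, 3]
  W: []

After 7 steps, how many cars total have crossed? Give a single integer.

Answer: 5

Derivation:
Step 1 [NS]: N:car5-GO,E:wait,S:car1-GO,W:wait | queues: N=0 E=3 S=1 W=0
Step 2 [NS]: N:empty,E:wait,S:car3-GO,W:wait | queues: N=0 E=3 S=0 W=0
Step 3 [NS]: N:empty,E:wait,S:empty,W:wait | queues: N=0 E=3 S=0 W=0
Step 4 [NS]: N:empty,E:wait,S:empty,W:wait | queues: N=0 E=3 S=0 W=0
Step 5 [EW]: N:wait,E:car2-GO,S:wait,W:empty | queues: N=0 E=2 S=0 W=0
Step 6 [EW]: N:wait,E:car4-GO,S:wait,W:empty | queues: N=0 E=1 S=0 W=0
Step 7 [NS]: N:empty,E:wait,S:empty,W:wait | queues: N=0 E=1 S=0 W=0
Cars crossed by step 7: 5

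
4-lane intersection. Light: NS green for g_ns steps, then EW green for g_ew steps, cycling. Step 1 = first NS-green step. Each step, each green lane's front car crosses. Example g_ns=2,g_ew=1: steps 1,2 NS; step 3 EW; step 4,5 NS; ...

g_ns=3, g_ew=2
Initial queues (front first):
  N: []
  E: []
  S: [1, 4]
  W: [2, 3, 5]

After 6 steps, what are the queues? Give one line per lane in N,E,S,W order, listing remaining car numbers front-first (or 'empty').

Step 1 [NS]: N:empty,E:wait,S:car1-GO,W:wait | queues: N=0 E=0 S=1 W=3
Step 2 [NS]: N:empty,E:wait,S:car4-GO,W:wait | queues: N=0 E=0 S=0 W=3
Step 3 [NS]: N:empty,E:wait,S:empty,W:wait | queues: N=0 E=0 S=0 W=3
Step 4 [EW]: N:wait,E:empty,S:wait,W:car2-GO | queues: N=0 E=0 S=0 W=2
Step 5 [EW]: N:wait,E:empty,S:wait,W:car3-GO | queues: N=0 E=0 S=0 W=1
Step 6 [NS]: N:empty,E:wait,S:empty,W:wait | queues: N=0 E=0 S=0 W=1

N: empty
E: empty
S: empty
W: 5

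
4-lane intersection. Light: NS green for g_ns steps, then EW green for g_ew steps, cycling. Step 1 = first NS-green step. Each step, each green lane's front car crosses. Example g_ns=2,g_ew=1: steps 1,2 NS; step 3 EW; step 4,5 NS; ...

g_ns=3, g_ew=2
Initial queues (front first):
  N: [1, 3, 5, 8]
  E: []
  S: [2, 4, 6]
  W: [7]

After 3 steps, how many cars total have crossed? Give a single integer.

Answer: 6

Derivation:
Step 1 [NS]: N:car1-GO,E:wait,S:car2-GO,W:wait | queues: N=3 E=0 S=2 W=1
Step 2 [NS]: N:car3-GO,E:wait,S:car4-GO,W:wait | queues: N=2 E=0 S=1 W=1
Step 3 [NS]: N:car5-GO,E:wait,S:car6-GO,W:wait | queues: N=1 E=0 S=0 W=1
Cars crossed by step 3: 6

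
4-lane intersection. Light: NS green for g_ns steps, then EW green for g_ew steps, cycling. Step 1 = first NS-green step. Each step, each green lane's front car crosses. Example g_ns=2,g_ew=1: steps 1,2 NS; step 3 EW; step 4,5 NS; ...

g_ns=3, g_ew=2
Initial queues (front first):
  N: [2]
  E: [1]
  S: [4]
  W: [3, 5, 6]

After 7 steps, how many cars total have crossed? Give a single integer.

Answer: 5

Derivation:
Step 1 [NS]: N:car2-GO,E:wait,S:car4-GO,W:wait | queues: N=0 E=1 S=0 W=3
Step 2 [NS]: N:empty,E:wait,S:empty,W:wait | queues: N=0 E=1 S=0 W=3
Step 3 [NS]: N:empty,E:wait,S:empty,W:wait | queues: N=0 E=1 S=0 W=3
Step 4 [EW]: N:wait,E:car1-GO,S:wait,W:car3-GO | queues: N=0 E=0 S=0 W=2
Step 5 [EW]: N:wait,E:empty,S:wait,W:car5-GO | queues: N=0 E=0 S=0 W=1
Step 6 [NS]: N:empty,E:wait,S:empty,W:wait | queues: N=0 E=0 S=0 W=1
Step 7 [NS]: N:empty,E:wait,S:empty,W:wait | queues: N=0 E=0 S=0 W=1
Cars crossed by step 7: 5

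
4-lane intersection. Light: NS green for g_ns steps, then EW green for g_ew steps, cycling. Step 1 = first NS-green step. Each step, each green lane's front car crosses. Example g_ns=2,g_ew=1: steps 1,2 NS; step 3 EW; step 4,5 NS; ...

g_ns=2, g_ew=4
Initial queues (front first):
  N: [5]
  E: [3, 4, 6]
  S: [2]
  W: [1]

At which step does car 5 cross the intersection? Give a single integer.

Step 1 [NS]: N:car5-GO,E:wait,S:car2-GO,W:wait | queues: N=0 E=3 S=0 W=1
Step 2 [NS]: N:empty,E:wait,S:empty,W:wait | queues: N=0 E=3 S=0 W=1
Step 3 [EW]: N:wait,E:car3-GO,S:wait,W:car1-GO | queues: N=0 E=2 S=0 W=0
Step 4 [EW]: N:wait,E:car4-GO,S:wait,W:empty | queues: N=0 E=1 S=0 W=0
Step 5 [EW]: N:wait,E:car6-GO,S:wait,W:empty | queues: N=0 E=0 S=0 W=0
Car 5 crosses at step 1

1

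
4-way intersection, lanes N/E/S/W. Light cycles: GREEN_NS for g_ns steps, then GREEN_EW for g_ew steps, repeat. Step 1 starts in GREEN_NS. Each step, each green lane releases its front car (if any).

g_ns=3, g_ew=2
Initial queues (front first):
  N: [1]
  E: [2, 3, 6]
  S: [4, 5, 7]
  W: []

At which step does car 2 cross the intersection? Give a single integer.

Step 1 [NS]: N:car1-GO,E:wait,S:car4-GO,W:wait | queues: N=0 E=3 S=2 W=0
Step 2 [NS]: N:empty,E:wait,S:car5-GO,W:wait | queues: N=0 E=3 S=1 W=0
Step 3 [NS]: N:empty,E:wait,S:car7-GO,W:wait | queues: N=0 E=3 S=0 W=0
Step 4 [EW]: N:wait,E:car2-GO,S:wait,W:empty | queues: N=0 E=2 S=0 W=0
Step 5 [EW]: N:wait,E:car3-GO,S:wait,W:empty | queues: N=0 E=1 S=0 W=0
Step 6 [NS]: N:empty,E:wait,S:empty,W:wait | queues: N=0 E=1 S=0 W=0
Step 7 [NS]: N:empty,E:wait,S:empty,W:wait | queues: N=0 E=1 S=0 W=0
Step 8 [NS]: N:empty,E:wait,S:empty,W:wait | queues: N=0 E=1 S=0 W=0
Step 9 [EW]: N:wait,E:car6-GO,S:wait,W:empty | queues: N=0 E=0 S=0 W=0
Car 2 crosses at step 4

4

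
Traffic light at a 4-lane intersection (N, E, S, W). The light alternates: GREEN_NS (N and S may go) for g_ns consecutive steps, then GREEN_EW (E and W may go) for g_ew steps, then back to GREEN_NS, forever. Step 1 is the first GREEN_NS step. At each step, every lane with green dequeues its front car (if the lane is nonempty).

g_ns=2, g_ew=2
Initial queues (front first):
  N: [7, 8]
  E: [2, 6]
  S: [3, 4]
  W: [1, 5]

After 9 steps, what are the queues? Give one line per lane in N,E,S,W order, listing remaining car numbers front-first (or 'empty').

Step 1 [NS]: N:car7-GO,E:wait,S:car3-GO,W:wait | queues: N=1 E=2 S=1 W=2
Step 2 [NS]: N:car8-GO,E:wait,S:car4-GO,W:wait | queues: N=0 E=2 S=0 W=2
Step 3 [EW]: N:wait,E:car2-GO,S:wait,W:car1-GO | queues: N=0 E=1 S=0 W=1
Step 4 [EW]: N:wait,E:car6-GO,S:wait,W:car5-GO | queues: N=0 E=0 S=0 W=0

N: empty
E: empty
S: empty
W: empty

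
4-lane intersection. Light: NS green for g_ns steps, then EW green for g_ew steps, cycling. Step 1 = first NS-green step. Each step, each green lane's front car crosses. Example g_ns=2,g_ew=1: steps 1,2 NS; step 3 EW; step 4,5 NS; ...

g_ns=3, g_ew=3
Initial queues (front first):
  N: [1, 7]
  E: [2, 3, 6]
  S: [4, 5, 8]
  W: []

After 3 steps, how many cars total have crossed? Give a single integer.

Answer: 5

Derivation:
Step 1 [NS]: N:car1-GO,E:wait,S:car4-GO,W:wait | queues: N=1 E=3 S=2 W=0
Step 2 [NS]: N:car7-GO,E:wait,S:car5-GO,W:wait | queues: N=0 E=3 S=1 W=0
Step 3 [NS]: N:empty,E:wait,S:car8-GO,W:wait | queues: N=0 E=3 S=0 W=0
Cars crossed by step 3: 5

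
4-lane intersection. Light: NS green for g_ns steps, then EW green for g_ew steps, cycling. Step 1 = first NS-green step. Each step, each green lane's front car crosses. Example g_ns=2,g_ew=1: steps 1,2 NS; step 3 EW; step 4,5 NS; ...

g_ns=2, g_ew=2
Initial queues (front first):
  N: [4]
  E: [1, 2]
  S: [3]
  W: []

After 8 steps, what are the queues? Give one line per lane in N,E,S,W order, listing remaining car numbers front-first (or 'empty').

Step 1 [NS]: N:car4-GO,E:wait,S:car3-GO,W:wait | queues: N=0 E=2 S=0 W=0
Step 2 [NS]: N:empty,E:wait,S:empty,W:wait | queues: N=0 E=2 S=0 W=0
Step 3 [EW]: N:wait,E:car1-GO,S:wait,W:empty | queues: N=0 E=1 S=0 W=0
Step 4 [EW]: N:wait,E:car2-GO,S:wait,W:empty | queues: N=0 E=0 S=0 W=0

N: empty
E: empty
S: empty
W: empty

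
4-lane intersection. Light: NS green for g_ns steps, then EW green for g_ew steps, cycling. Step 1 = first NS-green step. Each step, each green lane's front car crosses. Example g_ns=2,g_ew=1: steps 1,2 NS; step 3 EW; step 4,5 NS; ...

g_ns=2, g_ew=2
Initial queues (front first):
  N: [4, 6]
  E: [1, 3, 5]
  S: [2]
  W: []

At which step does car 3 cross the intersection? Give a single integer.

Step 1 [NS]: N:car4-GO,E:wait,S:car2-GO,W:wait | queues: N=1 E=3 S=0 W=0
Step 2 [NS]: N:car6-GO,E:wait,S:empty,W:wait | queues: N=0 E=3 S=0 W=0
Step 3 [EW]: N:wait,E:car1-GO,S:wait,W:empty | queues: N=0 E=2 S=0 W=0
Step 4 [EW]: N:wait,E:car3-GO,S:wait,W:empty | queues: N=0 E=1 S=0 W=0
Step 5 [NS]: N:empty,E:wait,S:empty,W:wait | queues: N=0 E=1 S=0 W=0
Step 6 [NS]: N:empty,E:wait,S:empty,W:wait | queues: N=0 E=1 S=0 W=0
Step 7 [EW]: N:wait,E:car5-GO,S:wait,W:empty | queues: N=0 E=0 S=0 W=0
Car 3 crosses at step 4

4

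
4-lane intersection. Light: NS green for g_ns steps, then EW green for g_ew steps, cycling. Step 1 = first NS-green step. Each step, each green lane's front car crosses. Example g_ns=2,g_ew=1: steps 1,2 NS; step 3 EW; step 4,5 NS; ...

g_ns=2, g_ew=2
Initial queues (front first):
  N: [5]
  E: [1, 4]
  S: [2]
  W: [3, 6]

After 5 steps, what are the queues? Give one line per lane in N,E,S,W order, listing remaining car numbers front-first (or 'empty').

Step 1 [NS]: N:car5-GO,E:wait,S:car2-GO,W:wait | queues: N=0 E=2 S=0 W=2
Step 2 [NS]: N:empty,E:wait,S:empty,W:wait | queues: N=0 E=2 S=0 W=2
Step 3 [EW]: N:wait,E:car1-GO,S:wait,W:car3-GO | queues: N=0 E=1 S=0 W=1
Step 4 [EW]: N:wait,E:car4-GO,S:wait,W:car6-GO | queues: N=0 E=0 S=0 W=0

N: empty
E: empty
S: empty
W: empty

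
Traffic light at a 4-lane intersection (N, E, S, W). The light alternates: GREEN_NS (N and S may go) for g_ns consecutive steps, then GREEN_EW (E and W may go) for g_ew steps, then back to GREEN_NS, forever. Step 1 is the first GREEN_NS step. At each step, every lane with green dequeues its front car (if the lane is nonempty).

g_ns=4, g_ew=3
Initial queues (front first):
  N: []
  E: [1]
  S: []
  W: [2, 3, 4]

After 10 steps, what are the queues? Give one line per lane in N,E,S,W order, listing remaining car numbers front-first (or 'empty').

Step 1 [NS]: N:empty,E:wait,S:empty,W:wait | queues: N=0 E=1 S=0 W=3
Step 2 [NS]: N:empty,E:wait,S:empty,W:wait | queues: N=0 E=1 S=0 W=3
Step 3 [NS]: N:empty,E:wait,S:empty,W:wait | queues: N=0 E=1 S=0 W=3
Step 4 [NS]: N:empty,E:wait,S:empty,W:wait | queues: N=0 E=1 S=0 W=3
Step 5 [EW]: N:wait,E:car1-GO,S:wait,W:car2-GO | queues: N=0 E=0 S=0 W=2
Step 6 [EW]: N:wait,E:empty,S:wait,W:car3-GO | queues: N=0 E=0 S=0 W=1
Step 7 [EW]: N:wait,E:empty,S:wait,W:car4-GO | queues: N=0 E=0 S=0 W=0

N: empty
E: empty
S: empty
W: empty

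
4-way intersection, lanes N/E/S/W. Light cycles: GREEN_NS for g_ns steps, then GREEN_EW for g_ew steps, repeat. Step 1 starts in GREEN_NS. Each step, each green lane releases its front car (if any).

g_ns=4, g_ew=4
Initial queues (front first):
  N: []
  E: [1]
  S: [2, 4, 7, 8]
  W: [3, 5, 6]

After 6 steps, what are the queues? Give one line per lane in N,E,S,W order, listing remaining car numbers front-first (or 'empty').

Step 1 [NS]: N:empty,E:wait,S:car2-GO,W:wait | queues: N=0 E=1 S=3 W=3
Step 2 [NS]: N:empty,E:wait,S:car4-GO,W:wait | queues: N=0 E=1 S=2 W=3
Step 3 [NS]: N:empty,E:wait,S:car7-GO,W:wait | queues: N=0 E=1 S=1 W=3
Step 4 [NS]: N:empty,E:wait,S:car8-GO,W:wait | queues: N=0 E=1 S=0 W=3
Step 5 [EW]: N:wait,E:car1-GO,S:wait,W:car3-GO | queues: N=0 E=0 S=0 W=2
Step 6 [EW]: N:wait,E:empty,S:wait,W:car5-GO | queues: N=0 E=0 S=0 W=1

N: empty
E: empty
S: empty
W: 6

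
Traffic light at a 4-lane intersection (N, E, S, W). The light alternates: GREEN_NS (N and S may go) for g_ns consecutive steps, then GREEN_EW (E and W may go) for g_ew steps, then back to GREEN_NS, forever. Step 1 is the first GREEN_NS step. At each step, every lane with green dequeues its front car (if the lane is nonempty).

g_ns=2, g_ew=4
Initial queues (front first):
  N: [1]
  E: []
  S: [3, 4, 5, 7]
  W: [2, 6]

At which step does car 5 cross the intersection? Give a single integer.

Step 1 [NS]: N:car1-GO,E:wait,S:car3-GO,W:wait | queues: N=0 E=0 S=3 W=2
Step 2 [NS]: N:empty,E:wait,S:car4-GO,W:wait | queues: N=0 E=0 S=2 W=2
Step 3 [EW]: N:wait,E:empty,S:wait,W:car2-GO | queues: N=0 E=0 S=2 W=1
Step 4 [EW]: N:wait,E:empty,S:wait,W:car6-GO | queues: N=0 E=0 S=2 W=0
Step 5 [EW]: N:wait,E:empty,S:wait,W:empty | queues: N=0 E=0 S=2 W=0
Step 6 [EW]: N:wait,E:empty,S:wait,W:empty | queues: N=0 E=0 S=2 W=0
Step 7 [NS]: N:empty,E:wait,S:car5-GO,W:wait | queues: N=0 E=0 S=1 W=0
Step 8 [NS]: N:empty,E:wait,S:car7-GO,W:wait | queues: N=0 E=0 S=0 W=0
Car 5 crosses at step 7

7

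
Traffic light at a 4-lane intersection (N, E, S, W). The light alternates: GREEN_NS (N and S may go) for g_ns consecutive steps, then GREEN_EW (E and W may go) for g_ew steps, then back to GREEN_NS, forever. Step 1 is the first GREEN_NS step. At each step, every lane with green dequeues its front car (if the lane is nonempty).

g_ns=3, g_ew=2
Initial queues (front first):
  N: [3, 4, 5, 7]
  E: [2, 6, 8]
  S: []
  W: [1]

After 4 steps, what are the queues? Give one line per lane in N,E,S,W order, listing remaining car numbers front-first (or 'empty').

Step 1 [NS]: N:car3-GO,E:wait,S:empty,W:wait | queues: N=3 E=3 S=0 W=1
Step 2 [NS]: N:car4-GO,E:wait,S:empty,W:wait | queues: N=2 E=3 S=0 W=1
Step 3 [NS]: N:car5-GO,E:wait,S:empty,W:wait | queues: N=1 E=3 S=0 W=1
Step 4 [EW]: N:wait,E:car2-GO,S:wait,W:car1-GO | queues: N=1 E=2 S=0 W=0

N: 7
E: 6 8
S: empty
W: empty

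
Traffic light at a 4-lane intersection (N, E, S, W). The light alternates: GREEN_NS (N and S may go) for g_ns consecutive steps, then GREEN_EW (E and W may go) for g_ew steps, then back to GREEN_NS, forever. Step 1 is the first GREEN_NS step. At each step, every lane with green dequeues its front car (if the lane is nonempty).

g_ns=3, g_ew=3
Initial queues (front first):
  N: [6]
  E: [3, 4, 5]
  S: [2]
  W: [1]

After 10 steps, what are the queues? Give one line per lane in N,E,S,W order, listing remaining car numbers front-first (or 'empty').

Step 1 [NS]: N:car6-GO,E:wait,S:car2-GO,W:wait | queues: N=0 E=3 S=0 W=1
Step 2 [NS]: N:empty,E:wait,S:empty,W:wait | queues: N=0 E=3 S=0 W=1
Step 3 [NS]: N:empty,E:wait,S:empty,W:wait | queues: N=0 E=3 S=0 W=1
Step 4 [EW]: N:wait,E:car3-GO,S:wait,W:car1-GO | queues: N=0 E=2 S=0 W=0
Step 5 [EW]: N:wait,E:car4-GO,S:wait,W:empty | queues: N=0 E=1 S=0 W=0
Step 6 [EW]: N:wait,E:car5-GO,S:wait,W:empty | queues: N=0 E=0 S=0 W=0

N: empty
E: empty
S: empty
W: empty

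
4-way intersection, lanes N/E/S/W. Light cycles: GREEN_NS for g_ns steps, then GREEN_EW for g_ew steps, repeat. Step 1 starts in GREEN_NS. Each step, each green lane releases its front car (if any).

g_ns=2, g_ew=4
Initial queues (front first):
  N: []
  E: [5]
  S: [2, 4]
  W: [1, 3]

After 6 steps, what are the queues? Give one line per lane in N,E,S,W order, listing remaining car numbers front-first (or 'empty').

Step 1 [NS]: N:empty,E:wait,S:car2-GO,W:wait | queues: N=0 E=1 S=1 W=2
Step 2 [NS]: N:empty,E:wait,S:car4-GO,W:wait | queues: N=0 E=1 S=0 W=2
Step 3 [EW]: N:wait,E:car5-GO,S:wait,W:car1-GO | queues: N=0 E=0 S=0 W=1
Step 4 [EW]: N:wait,E:empty,S:wait,W:car3-GO | queues: N=0 E=0 S=0 W=0

N: empty
E: empty
S: empty
W: empty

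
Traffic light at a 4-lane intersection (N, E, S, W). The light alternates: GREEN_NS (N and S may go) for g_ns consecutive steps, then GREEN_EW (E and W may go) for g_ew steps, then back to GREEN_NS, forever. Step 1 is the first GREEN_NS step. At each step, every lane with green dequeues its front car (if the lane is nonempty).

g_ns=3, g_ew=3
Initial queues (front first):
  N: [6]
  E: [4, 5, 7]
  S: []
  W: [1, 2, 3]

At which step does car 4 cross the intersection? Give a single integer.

Step 1 [NS]: N:car6-GO,E:wait,S:empty,W:wait | queues: N=0 E=3 S=0 W=3
Step 2 [NS]: N:empty,E:wait,S:empty,W:wait | queues: N=0 E=3 S=0 W=3
Step 3 [NS]: N:empty,E:wait,S:empty,W:wait | queues: N=0 E=3 S=0 W=3
Step 4 [EW]: N:wait,E:car4-GO,S:wait,W:car1-GO | queues: N=0 E=2 S=0 W=2
Step 5 [EW]: N:wait,E:car5-GO,S:wait,W:car2-GO | queues: N=0 E=1 S=0 W=1
Step 6 [EW]: N:wait,E:car7-GO,S:wait,W:car3-GO | queues: N=0 E=0 S=0 W=0
Car 4 crosses at step 4

4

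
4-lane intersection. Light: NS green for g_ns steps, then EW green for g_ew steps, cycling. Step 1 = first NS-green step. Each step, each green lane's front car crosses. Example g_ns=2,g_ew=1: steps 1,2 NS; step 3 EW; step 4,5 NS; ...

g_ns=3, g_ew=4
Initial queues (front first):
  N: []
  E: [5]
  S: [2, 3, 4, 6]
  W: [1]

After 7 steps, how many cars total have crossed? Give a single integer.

Answer: 5

Derivation:
Step 1 [NS]: N:empty,E:wait,S:car2-GO,W:wait | queues: N=0 E=1 S=3 W=1
Step 2 [NS]: N:empty,E:wait,S:car3-GO,W:wait | queues: N=0 E=1 S=2 W=1
Step 3 [NS]: N:empty,E:wait,S:car4-GO,W:wait | queues: N=0 E=1 S=1 W=1
Step 4 [EW]: N:wait,E:car5-GO,S:wait,W:car1-GO | queues: N=0 E=0 S=1 W=0
Step 5 [EW]: N:wait,E:empty,S:wait,W:empty | queues: N=0 E=0 S=1 W=0
Step 6 [EW]: N:wait,E:empty,S:wait,W:empty | queues: N=0 E=0 S=1 W=0
Step 7 [EW]: N:wait,E:empty,S:wait,W:empty | queues: N=0 E=0 S=1 W=0
Cars crossed by step 7: 5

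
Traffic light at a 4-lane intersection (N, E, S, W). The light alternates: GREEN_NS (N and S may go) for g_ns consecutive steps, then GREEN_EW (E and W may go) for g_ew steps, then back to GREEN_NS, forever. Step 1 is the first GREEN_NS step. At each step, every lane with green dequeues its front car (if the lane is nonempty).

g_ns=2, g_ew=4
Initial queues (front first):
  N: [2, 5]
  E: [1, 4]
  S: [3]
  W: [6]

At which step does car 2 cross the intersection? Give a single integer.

Step 1 [NS]: N:car2-GO,E:wait,S:car3-GO,W:wait | queues: N=1 E=2 S=0 W=1
Step 2 [NS]: N:car5-GO,E:wait,S:empty,W:wait | queues: N=0 E=2 S=0 W=1
Step 3 [EW]: N:wait,E:car1-GO,S:wait,W:car6-GO | queues: N=0 E=1 S=0 W=0
Step 4 [EW]: N:wait,E:car4-GO,S:wait,W:empty | queues: N=0 E=0 S=0 W=0
Car 2 crosses at step 1

1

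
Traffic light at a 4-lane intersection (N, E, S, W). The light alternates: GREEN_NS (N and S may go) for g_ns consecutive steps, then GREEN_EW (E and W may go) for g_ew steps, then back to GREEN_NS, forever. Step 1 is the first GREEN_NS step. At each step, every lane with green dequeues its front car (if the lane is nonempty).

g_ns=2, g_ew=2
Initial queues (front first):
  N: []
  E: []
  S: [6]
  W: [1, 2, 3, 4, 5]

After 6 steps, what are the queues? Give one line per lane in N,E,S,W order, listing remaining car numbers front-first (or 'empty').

Step 1 [NS]: N:empty,E:wait,S:car6-GO,W:wait | queues: N=0 E=0 S=0 W=5
Step 2 [NS]: N:empty,E:wait,S:empty,W:wait | queues: N=0 E=0 S=0 W=5
Step 3 [EW]: N:wait,E:empty,S:wait,W:car1-GO | queues: N=0 E=0 S=0 W=4
Step 4 [EW]: N:wait,E:empty,S:wait,W:car2-GO | queues: N=0 E=0 S=0 W=3
Step 5 [NS]: N:empty,E:wait,S:empty,W:wait | queues: N=0 E=0 S=0 W=3
Step 6 [NS]: N:empty,E:wait,S:empty,W:wait | queues: N=0 E=0 S=0 W=3

N: empty
E: empty
S: empty
W: 3 4 5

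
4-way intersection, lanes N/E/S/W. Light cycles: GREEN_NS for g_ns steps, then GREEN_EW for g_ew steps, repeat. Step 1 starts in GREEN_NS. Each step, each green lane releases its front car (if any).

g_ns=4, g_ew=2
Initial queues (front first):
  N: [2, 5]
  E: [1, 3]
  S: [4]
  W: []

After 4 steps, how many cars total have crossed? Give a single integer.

Step 1 [NS]: N:car2-GO,E:wait,S:car4-GO,W:wait | queues: N=1 E=2 S=0 W=0
Step 2 [NS]: N:car5-GO,E:wait,S:empty,W:wait | queues: N=0 E=2 S=0 W=0
Step 3 [NS]: N:empty,E:wait,S:empty,W:wait | queues: N=0 E=2 S=0 W=0
Step 4 [NS]: N:empty,E:wait,S:empty,W:wait | queues: N=0 E=2 S=0 W=0
Cars crossed by step 4: 3

Answer: 3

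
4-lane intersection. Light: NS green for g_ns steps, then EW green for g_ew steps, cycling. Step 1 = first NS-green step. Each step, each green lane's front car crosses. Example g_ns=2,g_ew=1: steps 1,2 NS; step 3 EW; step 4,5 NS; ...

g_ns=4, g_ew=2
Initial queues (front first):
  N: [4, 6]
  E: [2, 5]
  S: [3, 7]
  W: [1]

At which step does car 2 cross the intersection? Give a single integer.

Step 1 [NS]: N:car4-GO,E:wait,S:car3-GO,W:wait | queues: N=1 E=2 S=1 W=1
Step 2 [NS]: N:car6-GO,E:wait,S:car7-GO,W:wait | queues: N=0 E=2 S=0 W=1
Step 3 [NS]: N:empty,E:wait,S:empty,W:wait | queues: N=0 E=2 S=0 W=1
Step 4 [NS]: N:empty,E:wait,S:empty,W:wait | queues: N=0 E=2 S=0 W=1
Step 5 [EW]: N:wait,E:car2-GO,S:wait,W:car1-GO | queues: N=0 E=1 S=0 W=0
Step 6 [EW]: N:wait,E:car5-GO,S:wait,W:empty | queues: N=0 E=0 S=0 W=0
Car 2 crosses at step 5

5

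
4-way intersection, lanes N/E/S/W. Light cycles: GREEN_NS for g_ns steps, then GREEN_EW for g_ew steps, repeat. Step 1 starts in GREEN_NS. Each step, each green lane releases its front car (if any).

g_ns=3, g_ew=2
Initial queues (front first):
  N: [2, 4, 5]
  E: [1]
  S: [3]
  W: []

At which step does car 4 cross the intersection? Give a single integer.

Step 1 [NS]: N:car2-GO,E:wait,S:car3-GO,W:wait | queues: N=2 E=1 S=0 W=0
Step 2 [NS]: N:car4-GO,E:wait,S:empty,W:wait | queues: N=1 E=1 S=0 W=0
Step 3 [NS]: N:car5-GO,E:wait,S:empty,W:wait | queues: N=0 E=1 S=0 W=0
Step 4 [EW]: N:wait,E:car1-GO,S:wait,W:empty | queues: N=0 E=0 S=0 W=0
Car 4 crosses at step 2

2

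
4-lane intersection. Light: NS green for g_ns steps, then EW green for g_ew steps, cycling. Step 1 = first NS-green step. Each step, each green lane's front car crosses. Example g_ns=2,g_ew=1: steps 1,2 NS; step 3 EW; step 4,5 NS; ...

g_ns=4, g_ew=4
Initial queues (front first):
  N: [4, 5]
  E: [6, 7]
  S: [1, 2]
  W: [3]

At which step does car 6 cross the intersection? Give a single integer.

Step 1 [NS]: N:car4-GO,E:wait,S:car1-GO,W:wait | queues: N=1 E=2 S=1 W=1
Step 2 [NS]: N:car5-GO,E:wait,S:car2-GO,W:wait | queues: N=0 E=2 S=0 W=1
Step 3 [NS]: N:empty,E:wait,S:empty,W:wait | queues: N=0 E=2 S=0 W=1
Step 4 [NS]: N:empty,E:wait,S:empty,W:wait | queues: N=0 E=2 S=0 W=1
Step 5 [EW]: N:wait,E:car6-GO,S:wait,W:car3-GO | queues: N=0 E=1 S=0 W=0
Step 6 [EW]: N:wait,E:car7-GO,S:wait,W:empty | queues: N=0 E=0 S=0 W=0
Car 6 crosses at step 5

5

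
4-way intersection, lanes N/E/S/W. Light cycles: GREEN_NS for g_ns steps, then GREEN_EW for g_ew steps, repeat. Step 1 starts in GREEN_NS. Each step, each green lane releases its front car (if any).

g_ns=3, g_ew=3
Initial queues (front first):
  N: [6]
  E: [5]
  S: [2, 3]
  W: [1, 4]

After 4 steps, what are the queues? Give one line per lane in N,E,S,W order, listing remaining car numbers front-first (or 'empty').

Step 1 [NS]: N:car6-GO,E:wait,S:car2-GO,W:wait | queues: N=0 E=1 S=1 W=2
Step 2 [NS]: N:empty,E:wait,S:car3-GO,W:wait | queues: N=0 E=1 S=0 W=2
Step 3 [NS]: N:empty,E:wait,S:empty,W:wait | queues: N=0 E=1 S=0 W=2
Step 4 [EW]: N:wait,E:car5-GO,S:wait,W:car1-GO | queues: N=0 E=0 S=0 W=1

N: empty
E: empty
S: empty
W: 4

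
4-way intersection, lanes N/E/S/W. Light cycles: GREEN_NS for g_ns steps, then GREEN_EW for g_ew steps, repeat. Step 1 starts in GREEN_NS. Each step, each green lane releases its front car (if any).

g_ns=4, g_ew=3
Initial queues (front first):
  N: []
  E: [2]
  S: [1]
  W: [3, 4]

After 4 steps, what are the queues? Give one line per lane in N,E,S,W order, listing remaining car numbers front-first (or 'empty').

Step 1 [NS]: N:empty,E:wait,S:car1-GO,W:wait | queues: N=0 E=1 S=0 W=2
Step 2 [NS]: N:empty,E:wait,S:empty,W:wait | queues: N=0 E=1 S=0 W=2
Step 3 [NS]: N:empty,E:wait,S:empty,W:wait | queues: N=0 E=1 S=0 W=2
Step 4 [NS]: N:empty,E:wait,S:empty,W:wait | queues: N=0 E=1 S=0 W=2

N: empty
E: 2
S: empty
W: 3 4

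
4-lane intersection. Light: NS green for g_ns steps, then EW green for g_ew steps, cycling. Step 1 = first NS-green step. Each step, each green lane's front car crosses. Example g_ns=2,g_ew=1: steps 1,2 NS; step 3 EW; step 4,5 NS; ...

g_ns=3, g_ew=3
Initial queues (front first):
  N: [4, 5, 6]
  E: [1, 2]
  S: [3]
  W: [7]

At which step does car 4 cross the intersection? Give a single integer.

Step 1 [NS]: N:car4-GO,E:wait,S:car3-GO,W:wait | queues: N=2 E=2 S=0 W=1
Step 2 [NS]: N:car5-GO,E:wait,S:empty,W:wait | queues: N=1 E=2 S=0 W=1
Step 3 [NS]: N:car6-GO,E:wait,S:empty,W:wait | queues: N=0 E=2 S=0 W=1
Step 4 [EW]: N:wait,E:car1-GO,S:wait,W:car7-GO | queues: N=0 E=1 S=0 W=0
Step 5 [EW]: N:wait,E:car2-GO,S:wait,W:empty | queues: N=0 E=0 S=0 W=0
Car 4 crosses at step 1

1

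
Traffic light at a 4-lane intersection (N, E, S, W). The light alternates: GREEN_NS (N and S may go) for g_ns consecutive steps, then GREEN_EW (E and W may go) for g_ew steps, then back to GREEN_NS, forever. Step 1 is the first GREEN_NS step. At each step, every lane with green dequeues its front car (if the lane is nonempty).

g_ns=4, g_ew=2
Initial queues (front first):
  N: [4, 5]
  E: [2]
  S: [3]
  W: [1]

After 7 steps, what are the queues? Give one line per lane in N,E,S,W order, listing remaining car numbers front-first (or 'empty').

Step 1 [NS]: N:car4-GO,E:wait,S:car3-GO,W:wait | queues: N=1 E=1 S=0 W=1
Step 2 [NS]: N:car5-GO,E:wait,S:empty,W:wait | queues: N=0 E=1 S=0 W=1
Step 3 [NS]: N:empty,E:wait,S:empty,W:wait | queues: N=0 E=1 S=0 W=1
Step 4 [NS]: N:empty,E:wait,S:empty,W:wait | queues: N=0 E=1 S=0 W=1
Step 5 [EW]: N:wait,E:car2-GO,S:wait,W:car1-GO | queues: N=0 E=0 S=0 W=0

N: empty
E: empty
S: empty
W: empty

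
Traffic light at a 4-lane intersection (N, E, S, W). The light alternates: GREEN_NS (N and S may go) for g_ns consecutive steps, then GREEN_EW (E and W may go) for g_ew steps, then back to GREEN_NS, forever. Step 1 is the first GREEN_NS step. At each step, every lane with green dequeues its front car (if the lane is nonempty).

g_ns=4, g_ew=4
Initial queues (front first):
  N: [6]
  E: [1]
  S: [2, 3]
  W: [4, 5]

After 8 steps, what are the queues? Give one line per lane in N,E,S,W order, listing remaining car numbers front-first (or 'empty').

Step 1 [NS]: N:car6-GO,E:wait,S:car2-GO,W:wait | queues: N=0 E=1 S=1 W=2
Step 2 [NS]: N:empty,E:wait,S:car3-GO,W:wait | queues: N=0 E=1 S=0 W=2
Step 3 [NS]: N:empty,E:wait,S:empty,W:wait | queues: N=0 E=1 S=0 W=2
Step 4 [NS]: N:empty,E:wait,S:empty,W:wait | queues: N=0 E=1 S=0 W=2
Step 5 [EW]: N:wait,E:car1-GO,S:wait,W:car4-GO | queues: N=0 E=0 S=0 W=1
Step 6 [EW]: N:wait,E:empty,S:wait,W:car5-GO | queues: N=0 E=0 S=0 W=0

N: empty
E: empty
S: empty
W: empty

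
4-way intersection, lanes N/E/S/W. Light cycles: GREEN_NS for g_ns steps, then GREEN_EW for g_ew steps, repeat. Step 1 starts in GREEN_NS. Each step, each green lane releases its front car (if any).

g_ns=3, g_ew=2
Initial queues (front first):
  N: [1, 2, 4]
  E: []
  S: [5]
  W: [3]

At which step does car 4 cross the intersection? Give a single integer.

Step 1 [NS]: N:car1-GO,E:wait,S:car5-GO,W:wait | queues: N=2 E=0 S=0 W=1
Step 2 [NS]: N:car2-GO,E:wait,S:empty,W:wait | queues: N=1 E=0 S=0 W=1
Step 3 [NS]: N:car4-GO,E:wait,S:empty,W:wait | queues: N=0 E=0 S=0 W=1
Step 4 [EW]: N:wait,E:empty,S:wait,W:car3-GO | queues: N=0 E=0 S=0 W=0
Car 4 crosses at step 3

3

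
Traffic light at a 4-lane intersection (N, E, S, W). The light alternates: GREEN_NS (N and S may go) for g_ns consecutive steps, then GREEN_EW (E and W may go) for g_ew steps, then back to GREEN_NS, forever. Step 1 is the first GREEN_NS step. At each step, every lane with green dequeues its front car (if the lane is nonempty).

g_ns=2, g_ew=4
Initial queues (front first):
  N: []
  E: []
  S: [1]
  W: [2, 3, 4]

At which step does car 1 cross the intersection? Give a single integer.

Step 1 [NS]: N:empty,E:wait,S:car1-GO,W:wait | queues: N=0 E=0 S=0 W=3
Step 2 [NS]: N:empty,E:wait,S:empty,W:wait | queues: N=0 E=0 S=0 W=3
Step 3 [EW]: N:wait,E:empty,S:wait,W:car2-GO | queues: N=0 E=0 S=0 W=2
Step 4 [EW]: N:wait,E:empty,S:wait,W:car3-GO | queues: N=0 E=0 S=0 W=1
Step 5 [EW]: N:wait,E:empty,S:wait,W:car4-GO | queues: N=0 E=0 S=0 W=0
Car 1 crosses at step 1

1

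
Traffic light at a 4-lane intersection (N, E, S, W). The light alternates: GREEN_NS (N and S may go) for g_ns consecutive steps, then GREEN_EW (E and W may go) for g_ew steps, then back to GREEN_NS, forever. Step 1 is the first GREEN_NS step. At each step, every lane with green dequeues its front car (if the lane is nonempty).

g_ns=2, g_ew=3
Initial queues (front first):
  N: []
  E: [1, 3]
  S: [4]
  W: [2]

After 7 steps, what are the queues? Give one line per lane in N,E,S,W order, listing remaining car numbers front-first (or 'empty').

Step 1 [NS]: N:empty,E:wait,S:car4-GO,W:wait | queues: N=0 E=2 S=0 W=1
Step 2 [NS]: N:empty,E:wait,S:empty,W:wait | queues: N=0 E=2 S=0 W=1
Step 3 [EW]: N:wait,E:car1-GO,S:wait,W:car2-GO | queues: N=0 E=1 S=0 W=0
Step 4 [EW]: N:wait,E:car3-GO,S:wait,W:empty | queues: N=0 E=0 S=0 W=0

N: empty
E: empty
S: empty
W: empty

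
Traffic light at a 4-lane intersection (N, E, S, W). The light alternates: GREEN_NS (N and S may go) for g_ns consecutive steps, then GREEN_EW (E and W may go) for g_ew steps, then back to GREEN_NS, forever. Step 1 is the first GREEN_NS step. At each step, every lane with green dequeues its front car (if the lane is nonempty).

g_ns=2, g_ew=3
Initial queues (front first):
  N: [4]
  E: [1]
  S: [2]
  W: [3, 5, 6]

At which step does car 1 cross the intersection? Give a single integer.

Step 1 [NS]: N:car4-GO,E:wait,S:car2-GO,W:wait | queues: N=0 E=1 S=0 W=3
Step 2 [NS]: N:empty,E:wait,S:empty,W:wait | queues: N=0 E=1 S=0 W=3
Step 3 [EW]: N:wait,E:car1-GO,S:wait,W:car3-GO | queues: N=0 E=0 S=0 W=2
Step 4 [EW]: N:wait,E:empty,S:wait,W:car5-GO | queues: N=0 E=0 S=0 W=1
Step 5 [EW]: N:wait,E:empty,S:wait,W:car6-GO | queues: N=0 E=0 S=0 W=0
Car 1 crosses at step 3

3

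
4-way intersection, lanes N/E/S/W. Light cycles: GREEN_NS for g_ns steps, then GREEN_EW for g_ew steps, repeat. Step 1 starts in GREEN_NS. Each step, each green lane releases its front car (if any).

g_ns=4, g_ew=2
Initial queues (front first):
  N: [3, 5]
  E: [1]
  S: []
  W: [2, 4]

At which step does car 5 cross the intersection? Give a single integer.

Step 1 [NS]: N:car3-GO,E:wait,S:empty,W:wait | queues: N=1 E=1 S=0 W=2
Step 2 [NS]: N:car5-GO,E:wait,S:empty,W:wait | queues: N=0 E=1 S=0 W=2
Step 3 [NS]: N:empty,E:wait,S:empty,W:wait | queues: N=0 E=1 S=0 W=2
Step 4 [NS]: N:empty,E:wait,S:empty,W:wait | queues: N=0 E=1 S=0 W=2
Step 5 [EW]: N:wait,E:car1-GO,S:wait,W:car2-GO | queues: N=0 E=0 S=0 W=1
Step 6 [EW]: N:wait,E:empty,S:wait,W:car4-GO | queues: N=0 E=0 S=0 W=0
Car 5 crosses at step 2

2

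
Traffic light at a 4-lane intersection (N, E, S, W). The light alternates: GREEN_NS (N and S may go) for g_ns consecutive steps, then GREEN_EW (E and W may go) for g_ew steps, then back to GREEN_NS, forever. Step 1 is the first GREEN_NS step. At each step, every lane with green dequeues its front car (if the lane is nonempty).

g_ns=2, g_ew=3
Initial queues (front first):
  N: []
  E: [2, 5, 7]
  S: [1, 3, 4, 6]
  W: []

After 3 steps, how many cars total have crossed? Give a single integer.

Answer: 3

Derivation:
Step 1 [NS]: N:empty,E:wait,S:car1-GO,W:wait | queues: N=0 E=3 S=3 W=0
Step 2 [NS]: N:empty,E:wait,S:car3-GO,W:wait | queues: N=0 E=3 S=2 W=0
Step 3 [EW]: N:wait,E:car2-GO,S:wait,W:empty | queues: N=0 E=2 S=2 W=0
Cars crossed by step 3: 3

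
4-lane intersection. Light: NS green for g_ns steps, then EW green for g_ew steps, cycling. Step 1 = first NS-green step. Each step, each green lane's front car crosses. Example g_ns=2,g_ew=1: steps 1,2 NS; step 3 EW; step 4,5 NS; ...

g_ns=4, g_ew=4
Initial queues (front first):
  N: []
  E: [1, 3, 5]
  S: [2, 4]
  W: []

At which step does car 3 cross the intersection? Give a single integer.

Step 1 [NS]: N:empty,E:wait,S:car2-GO,W:wait | queues: N=0 E=3 S=1 W=0
Step 2 [NS]: N:empty,E:wait,S:car4-GO,W:wait | queues: N=0 E=3 S=0 W=0
Step 3 [NS]: N:empty,E:wait,S:empty,W:wait | queues: N=0 E=3 S=0 W=0
Step 4 [NS]: N:empty,E:wait,S:empty,W:wait | queues: N=0 E=3 S=0 W=0
Step 5 [EW]: N:wait,E:car1-GO,S:wait,W:empty | queues: N=0 E=2 S=0 W=0
Step 6 [EW]: N:wait,E:car3-GO,S:wait,W:empty | queues: N=0 E=1 S=0 W=0
Step 7 [EW]: N:wait,E:car5-GO,S:wait,W:empty | queues: N=0 E=0 S=0 W=0
Car 3 crosses at step 6

6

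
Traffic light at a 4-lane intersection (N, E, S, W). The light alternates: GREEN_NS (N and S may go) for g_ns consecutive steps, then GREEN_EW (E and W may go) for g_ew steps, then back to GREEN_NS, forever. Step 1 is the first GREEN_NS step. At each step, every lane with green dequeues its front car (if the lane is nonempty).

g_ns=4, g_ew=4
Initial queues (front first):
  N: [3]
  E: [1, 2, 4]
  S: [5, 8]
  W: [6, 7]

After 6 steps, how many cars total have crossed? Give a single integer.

Answer: 7

Derivation:
Step 1 [NS]: N:car3-GO,E:wait,S:car5-GO,W:wait | queues: N=0 E=3 S=1 W=2
Step 2 [NS]: N:empty,E:wait,S:car8-GO,W:wait | queues: N=0 E=3 S=0 W=2
Step 3 [NS]: N:empty,E:wait,S:empty,W:wait | queues: N=0 E=3 S=0 W=2
Step 4 [NS]: N:empty,E:wait,S:empty,W:wait | queues: N=0 E=3 S=0 W=2
Step 5 [EW]: N:wait,E:car1-GO,S:wait,W:car6-GO | queues: N=0 E=2 S=0 W=1
Step 6 [EW]: N:wait,E:car2-GO,S:wait,W:car7-GO | queues: N=0 E=1 S=0 W=0
Cars crossed by step 6: 7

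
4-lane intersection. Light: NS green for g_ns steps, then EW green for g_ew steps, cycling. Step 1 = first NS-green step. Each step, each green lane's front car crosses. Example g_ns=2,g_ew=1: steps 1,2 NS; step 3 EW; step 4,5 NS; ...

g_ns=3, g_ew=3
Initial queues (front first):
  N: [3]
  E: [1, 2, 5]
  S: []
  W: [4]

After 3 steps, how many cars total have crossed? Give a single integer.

Answer: 1

Derivation:
Step 1 [NS]: N:car3-GO,E:wait,S:empty,W:wait | queues: N=0 E=3 S=0 W=1
Step 2 [NS]: N:empty,E:wait,S:empty,W:wait | queues: N=0 E=3 S=0 W=1
Step 3 [NS]: N:empty,E:wait,S:empty,W:wait | queues: N=0 E=3 S=0 W=1
Cars crossed by step 3: 1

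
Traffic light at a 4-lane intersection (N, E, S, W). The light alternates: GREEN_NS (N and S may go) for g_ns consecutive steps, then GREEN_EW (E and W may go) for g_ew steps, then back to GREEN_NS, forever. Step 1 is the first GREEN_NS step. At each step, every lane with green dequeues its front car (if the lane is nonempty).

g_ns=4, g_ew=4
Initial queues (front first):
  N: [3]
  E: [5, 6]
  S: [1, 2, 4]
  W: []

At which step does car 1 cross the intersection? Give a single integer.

Step 1 [NS]: N:car3-GO,E:wait,S:car1-GO,W:wait | queues: N=0 E=2 S=2 W=0
Step 2 [NS]: N:empty,E:wait,S:car2-GO,W:wait | queues: N=0 E=2 S=1 W=0
Step 3 [NS]: N:empty,E:wait,S:car4-GO,W:wait | queues: N=0 E=2 S=0 W=0
Step 4 [NS]: N:empty,E:wait,S:empty,W:wait | queues: N=0 E=2 S=0 W=0
Step 5 [EW]: N:wait,E:car5-GO,S:wait,W:empty | queues: N=0 E=1 S=0 W=0
Step 6 [EW]: N:wait,E:car6-GO,S:wait,W:empty | queues: N=0 E=0 S=0 W=0
Car 1 crosses at step 1

1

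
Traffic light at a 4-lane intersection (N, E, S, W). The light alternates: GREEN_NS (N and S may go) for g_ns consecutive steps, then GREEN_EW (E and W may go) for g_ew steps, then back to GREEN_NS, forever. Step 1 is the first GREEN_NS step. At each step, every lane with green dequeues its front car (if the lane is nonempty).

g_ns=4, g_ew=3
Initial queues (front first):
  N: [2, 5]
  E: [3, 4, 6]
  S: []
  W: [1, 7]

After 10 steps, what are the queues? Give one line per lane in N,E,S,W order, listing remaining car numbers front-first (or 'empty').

Step 1 [NS]: N:car2-GO,E:wait,S:empty,W:wait | queues: N=1 E=3 S=0 W=2
Step 2 [NS]: N:car5-GO,E:wait,S:empty,W:wait | queues: N=0 E=3 S=0 W=2
Step 3 [NS]: N:empty,E:wait,S:empty,W:wait | queues: N=0 E=3 S=0 W=2
Step 4 [NS]: N:empty,E:wait,S:empty,W:wait | queues: N=0 E=3 S=0 W=2
Step 5 [EW]: N:wait,E:car3-GO,S:wait,W:car1-GO | queues: N=0 E=2 S=0 W=1
Step 6 [EW]: N:wait,E:car4-GO,S:wait,W:car7-GO | queues: N=0 E=1 S=0 W=0
Step 7 [EW]: N:wait,E:car6-GO,S:wait,W:empty | queues: N=0 E=0 S=0 W=0

N: empty
E: empty
S: empty
W: empty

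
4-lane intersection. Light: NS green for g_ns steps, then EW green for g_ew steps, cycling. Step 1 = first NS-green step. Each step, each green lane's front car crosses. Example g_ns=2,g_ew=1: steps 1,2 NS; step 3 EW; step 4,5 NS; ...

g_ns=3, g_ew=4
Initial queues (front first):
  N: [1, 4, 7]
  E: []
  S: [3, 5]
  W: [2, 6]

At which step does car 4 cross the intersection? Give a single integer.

Step 1 [NS]: N:car1-GO,E:wait,S:car3-GO,W:wait | queues: N=2 E=0 S=1 W=2
Step 2 [NS]: N:car4-GO,E:wait,S:car5-GO,W:wait | queues: N=1 E=0 S=0 W=2
Step 3 [NS]: N:car7-GO,E:wait,S:empty,W:wait | queues: N=0 E=0 S=0 W=2
Step 4 [EW]: N:wait,E:empty,S:wait,W:car2-GO | queues: N=0 E=0 S=0 W=1
Step 5 [EW]: N:wait,E:empty,S:wait,W:car6-GO | queues: N=0 E=0 S=0 W=0
Car 4 crosses at step 2

2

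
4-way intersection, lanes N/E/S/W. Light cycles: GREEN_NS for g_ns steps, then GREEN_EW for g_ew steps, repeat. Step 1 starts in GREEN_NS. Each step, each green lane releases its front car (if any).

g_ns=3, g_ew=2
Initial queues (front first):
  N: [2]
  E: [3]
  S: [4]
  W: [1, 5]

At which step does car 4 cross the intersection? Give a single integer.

Step 1 [NS]: N:car2-GO,E:wait,S:car4-GO,W:wait | queues: N=0 E=1 S=0 W=2
Step 2 [NS]: N:empty,E:wait,S:empty,W:wait | queues: N=0 E=1 S=0 W=2
Step 3 [NS]: N:empty,E:wait,S:empty,W:wait | queues: N=0 E=1 S=0 W=2
Step 4 [EW]: N:wait,E:car3-GO,S:wait,W:car1-GO | queues: N=0 E=0 S=0 W=1
Step 5 [EW]: N:wait,E:empty,S:wait,W:car5-GO | queues: N=0 E=0 S=0 W=0
Car 4 crosses at step 1

1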